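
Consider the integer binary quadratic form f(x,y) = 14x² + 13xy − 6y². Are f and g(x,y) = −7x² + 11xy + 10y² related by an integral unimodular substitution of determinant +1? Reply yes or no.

D₁ = 505, D₂ = 401
discriminants differ ⇒ not SL₂(ℤ)-equivalent

no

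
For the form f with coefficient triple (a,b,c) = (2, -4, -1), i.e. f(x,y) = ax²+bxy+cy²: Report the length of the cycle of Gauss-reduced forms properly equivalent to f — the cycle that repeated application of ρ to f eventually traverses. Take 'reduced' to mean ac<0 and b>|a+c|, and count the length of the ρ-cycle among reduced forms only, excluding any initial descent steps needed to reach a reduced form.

D = 24, ⌊√D⌋ = 4
descent: ρ → (-1,4,2)  [lands on river]
river: ρ → (2,4,-1)
ρ-cycle length = 2 (tail of 1 descent step not counted)

2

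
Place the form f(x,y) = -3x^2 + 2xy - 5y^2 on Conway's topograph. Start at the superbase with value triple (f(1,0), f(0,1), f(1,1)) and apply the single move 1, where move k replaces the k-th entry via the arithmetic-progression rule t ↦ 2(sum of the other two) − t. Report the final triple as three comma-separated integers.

start (-3,-5,-6) = (f(1,0),f(0,1),f(1,1))
replace slot 1: 2·((-5)+(-6)) − (-3) = -19 → (-19,-5,-6)

-19,-5,-6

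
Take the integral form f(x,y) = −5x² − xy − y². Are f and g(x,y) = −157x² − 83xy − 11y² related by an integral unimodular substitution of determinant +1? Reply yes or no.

D₁ = -19, D₂ = -19
f is negative-definite; reduce −f:
−f: flip: (5,1,1)→(1,-1,5)
−f: translate: b→1 (≡-1 mod 2), so (1,-1,5)→(1,1,5)
−f: reduced (well bottom): (1,1,5) with a≤c, −a<b≤a
flip sign back: reduced form of f is (-1,-1,-5)
g is negative-definite; reduce −g:
−g: flip: (157,83,11)→(11,-83,157)
−g: translate: b→5 (≡-83 mod 22), so (11,-83,157)→(11,5,1)
−g: flip: (11,5,1)→(1,-5,11)
−g: translate: b→1 (≡-5 mod 2), so (1,-5,11)→(1,1,5)
−g: reduced (well bottom): (1,1,5) with a≤c, −a<b≤a
flip sign back: reduced form of g is (-1,-1,-5)
reduced forms (-1, -1, -5) vs (-1, -1, -5) ⇒ equivalent

yes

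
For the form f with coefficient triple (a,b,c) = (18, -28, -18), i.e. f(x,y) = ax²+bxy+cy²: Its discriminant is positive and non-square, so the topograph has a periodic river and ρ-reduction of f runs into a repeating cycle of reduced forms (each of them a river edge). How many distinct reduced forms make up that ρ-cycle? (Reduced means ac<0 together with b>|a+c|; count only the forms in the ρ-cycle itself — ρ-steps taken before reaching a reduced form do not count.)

D = 2080, ⌊√D⌋ = 45
descent: ρ → (-18,28,18)  [lands on river]
river: ρ → (18,44,-2)
river: ρ → (-2,44,18)
river: ρ → (18,28,-18)
river: ρ → (-18,44,2)
river: ρ → (2,44,-18)
ρ-cycle length = 6 (tail of 1 descent step not counted)

6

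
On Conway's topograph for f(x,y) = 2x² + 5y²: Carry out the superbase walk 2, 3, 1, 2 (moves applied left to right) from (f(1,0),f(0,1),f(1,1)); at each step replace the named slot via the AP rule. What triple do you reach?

start (2,5,7) = (f(1,0),f(0,1),f(1,1))
replace slot 2: 2·(2+7) − 5 = 13 → (2,13,7)
replace slot 3: 2·(2+13) − 7 = 23 → (2,13,23)
replace slot 1: 2·(13+23) − 2 = 70 → (70,13,23)
replace slot 2: 2·(70+23) − 13 = 173 → (70,173,23)

70,173,23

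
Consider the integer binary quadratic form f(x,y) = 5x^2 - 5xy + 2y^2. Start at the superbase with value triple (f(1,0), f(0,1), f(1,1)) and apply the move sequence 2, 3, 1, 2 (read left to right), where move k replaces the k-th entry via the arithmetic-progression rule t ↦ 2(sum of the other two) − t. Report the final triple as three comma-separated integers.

start (5,2,2) = (f(1,0),f(0,1),f(1,1))
replace slot 2: 2·(5+2) − 2 = 12 → (5,12,2)
replace slot 3: 2·(5+12) − 2 = 32 → (5,12,32)
replace slot 1: 2·(12+32) − 5 = 83 → (83,12,32)
replace slot 2: 2·(83+32) − 12 = 218 → (83,218,32)

83,218,32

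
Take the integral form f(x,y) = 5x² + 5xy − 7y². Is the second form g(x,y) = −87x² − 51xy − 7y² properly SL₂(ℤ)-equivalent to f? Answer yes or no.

D₁ = 165, D₂ = 165
river cycle of f (length 4): (-7, 9, 3), (3, 9, -7), (-7, 5, 5), (5, 5, -7)
river cycle of g (length 4): (-7, 9, 3), (3, 9, -7), (-7, 5, 5), (5, 5, -7)
cycles coincide ⇒ equivalent

yes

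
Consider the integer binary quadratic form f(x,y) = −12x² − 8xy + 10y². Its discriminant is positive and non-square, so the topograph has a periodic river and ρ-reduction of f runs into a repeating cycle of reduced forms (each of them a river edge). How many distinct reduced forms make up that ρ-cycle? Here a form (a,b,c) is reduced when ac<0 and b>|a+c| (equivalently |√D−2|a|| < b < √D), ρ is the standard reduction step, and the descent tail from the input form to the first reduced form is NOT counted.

D = 544, ⌊√D⌋ = 23
descent: ρ → (10,8,-12)  [lands on river]
river: ρ → (-12,16,6)
river: ρ → (6,20,-6)
river: ρ → (-6,16,12)
river: ρ → (12,8,-10)
river: ρ → (-10,12,10)
ρ-cycle length = 6 (tail of 1 descent step not counted)

6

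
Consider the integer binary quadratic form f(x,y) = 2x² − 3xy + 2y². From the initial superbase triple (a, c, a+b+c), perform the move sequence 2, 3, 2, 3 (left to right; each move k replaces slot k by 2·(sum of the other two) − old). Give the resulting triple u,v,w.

start (2,2,1) = (f(1,0),f(0,1),f(1,1))
replace slot 2: 2·(2+1) − 2 = 4 → (2,4,1)
replace slot 3: 2·(2+4) − 1 = 11 → (2,4,11)
replace slot 2: 2·(2+11) − 4 = 22 → (2,22,11)
replace slot 3: 2·(2+22) − 11 = 37 → (2,22,37)

2,22,37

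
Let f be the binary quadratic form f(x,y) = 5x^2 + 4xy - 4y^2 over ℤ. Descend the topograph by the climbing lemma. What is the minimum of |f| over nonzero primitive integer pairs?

river: ρ → (-4,4,5)
river: ρ → (5,6,-3)
river: ρ → (-3,6,5)
river: ρ → (5,4,-4)
closes: descent 0, river 4
min |a| on river = 3

3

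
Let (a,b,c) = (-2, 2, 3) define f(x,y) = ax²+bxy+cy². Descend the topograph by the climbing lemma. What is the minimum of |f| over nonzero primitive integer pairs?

river: ρ → (3,4,-1)
river: ρ → (-1,4,3)
river: ρ → (3,2,-2)
river: ρ → (-2,2,3)
closes: descent 0, river 4
min |a| on river = 1

1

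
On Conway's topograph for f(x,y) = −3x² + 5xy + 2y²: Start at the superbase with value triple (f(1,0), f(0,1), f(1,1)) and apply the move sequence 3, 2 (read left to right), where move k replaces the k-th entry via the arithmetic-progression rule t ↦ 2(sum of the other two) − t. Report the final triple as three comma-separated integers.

start (-3,2,4) = (f(1,0),f(0,1),f(1,1))
replace slot 3: 2·((-3)+2) − 4 = -6 → (-3,2,-6)
replace slot 2: 2·((-3)+(-6)) − 2 = -20 → (-3,-20,-6)

-3,-20,-6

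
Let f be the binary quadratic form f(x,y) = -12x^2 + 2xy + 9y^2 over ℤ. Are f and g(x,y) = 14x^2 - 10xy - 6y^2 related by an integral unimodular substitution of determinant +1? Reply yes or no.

D₁ = 436, D₂ = 436
river cycle of f (length 30): (9, 16, -5), (-5, 14, 12), (12, 10, -7), (-7, 18, 4), (4, 14, -15), (-15, 16, 3), (3, 20, -3), (-3, 16, 15), (15, 14, -4), (-4, 18, 7), … (20 more)
river cycle of g (length 14): (-6, 10, 14), (14, 18, -2), (-2, 18, 14), (14, 10, -6), (-6, 14, 10), (10, 6, -10), (-10, 14, 6), (6, 10, -14), (-14, 18, 2), (2, 18, -14), … (4 more)
cycles differ ⇒ inequivalent

no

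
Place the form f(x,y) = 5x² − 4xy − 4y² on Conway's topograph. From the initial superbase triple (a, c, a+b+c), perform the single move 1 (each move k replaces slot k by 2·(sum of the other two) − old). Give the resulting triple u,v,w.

start (5,-4,-3) = (f(1,0),f(0,1),f(1,1))
replace slot 1: 2·((-4)+(-3)) − 5 = -19 → (-19,-4,-3)

-19,-4,-3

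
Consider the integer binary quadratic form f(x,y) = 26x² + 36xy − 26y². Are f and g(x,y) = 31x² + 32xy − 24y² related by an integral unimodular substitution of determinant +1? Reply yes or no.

D₁ = 4000, D₂ = 4000
river cycle of f (length 18): (-26, 16, 36), (36, 56, -6), (-6, 52, 54), (54, 56, -4), (-4, 56, 54), (54, 52, -6), (-6, 56, 36), (36, 16, -26), (-26, 36, 26), (26, 16, -36), … (8 more)
river cycle of g (length 18): (-24, 16, 39), (39, 62, -1), (-1, 62, 39), (39, 16, -24), (-24, 32, 31), (31, 30, -25), (-25, 20, 36), (36, 52, -9), (-9, 56, 24), (24, 40, -25), … (8 more)
cycles differ ⇒ inequivalent

no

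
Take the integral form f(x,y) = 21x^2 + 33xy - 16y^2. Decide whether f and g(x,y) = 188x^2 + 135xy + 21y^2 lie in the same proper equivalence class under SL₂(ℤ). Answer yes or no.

D₁ = 2433, D₂ = 2433
river cycle of f (length 38): (-16, 31, 23), (23, 15, -24), (-24, 33, 14), (14, 23, -34), (-34, 45, 3), (3, 45, -34), (-34, 23, 14), (14, 33, -24), (-24, 15, 23), (23, 31, -16), … (28 more)
river cycle of g (length 38): (21, 33, -16), (-16, 31, 23), (23, 15, -24), (-24, 33, 14), (14, 23, -34), (-34, 45, 3), (3, 45, -34), (-34, 23, 14), (14, 33, -24), (-24, 15, 23), … (28 more)
cycles coincide ⇒ equivalent

yes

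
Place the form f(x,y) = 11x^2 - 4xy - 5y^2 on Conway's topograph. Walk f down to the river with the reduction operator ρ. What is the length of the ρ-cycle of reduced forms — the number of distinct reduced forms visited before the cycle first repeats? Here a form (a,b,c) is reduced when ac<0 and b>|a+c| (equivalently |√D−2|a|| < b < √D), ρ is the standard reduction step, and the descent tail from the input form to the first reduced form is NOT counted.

D = 236, ⌊√D⌋ = 15
descent: ρ → (-5,14,2)  [lands on river]
river: ρ → (2,14,-5)
river: ρ → (-5,6,10)
river: ρ → (10,14,-1)
river: ρ → (-1,14,10)
river: ρ → (10,6,-5)
ρ-cycle length = 6 (tail of 1 descent step not counted)

6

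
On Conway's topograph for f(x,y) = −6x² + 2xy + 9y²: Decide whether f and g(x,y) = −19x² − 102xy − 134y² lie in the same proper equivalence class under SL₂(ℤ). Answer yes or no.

D₁ = 220, D₂ = 220
river cycle of f (length 4): (-6, 14, 1), (1, 14, -6), (-6, 10, 5), (5, 10, -6)
river cycle of g (length 4): (1, 14, -6), (-6, 10, 5), (5, 10, -6), (-6, 14, 1)
cycles coincide ⇒ equivalent

yes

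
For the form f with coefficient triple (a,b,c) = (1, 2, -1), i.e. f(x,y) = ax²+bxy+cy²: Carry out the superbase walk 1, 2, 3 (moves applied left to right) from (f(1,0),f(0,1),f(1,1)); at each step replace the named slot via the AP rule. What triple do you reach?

start (1,-1,2) = (f(1,0),f(0,1),f(1,1))
replace slot 1: 2·((-1)+2) − 1 = 1 → (1,-1,2)
replace slot 2: 2·(1+2) − (-1) = 7 → (1,7,2)
replace slot 3: 2·(1+7) − 2 = 14 → (1,7,14)

1,7,14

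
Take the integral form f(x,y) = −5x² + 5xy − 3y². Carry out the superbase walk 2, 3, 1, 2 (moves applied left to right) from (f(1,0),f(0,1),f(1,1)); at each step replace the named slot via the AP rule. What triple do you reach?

start (-5,-3,-3) = (f(1,0),f(0,1),f(1,1))
replace slot 2: 2·((-5)+(-3)) − (-3) = -13 → (-5,-13,-3)
replace slot 3: 2·((-5)+(-13)) − (-3) = -33 → (-5,-13,-33)
replace slot 1: 2·((-13)+(-33)) − (-5) = -87 → (-87,-13,-33)
replace slot 2: 2·((-87)+(-33)) − (-13) = -227 → (-87,-227,-33)

-87,-227,-33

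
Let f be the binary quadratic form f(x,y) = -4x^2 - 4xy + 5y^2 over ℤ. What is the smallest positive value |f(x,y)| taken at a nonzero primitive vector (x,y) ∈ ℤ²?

descent: ρ → (5,4,-4)  [lands on river]
river: ρ → (-4,4,5)
river: ρ → (5,6,-3)
river: ρ → (-3,6,5)
closes: descent 1, river 4
min |a| on river = 3

3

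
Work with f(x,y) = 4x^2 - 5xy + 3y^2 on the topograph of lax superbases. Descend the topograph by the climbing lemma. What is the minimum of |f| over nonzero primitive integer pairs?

translate: b→3 (≡-5 mod 8), so (4,-5,3)→(4,3,2)
flip: (4,3,2)→(2,-3,4)
translate: b→1 (≡-3 mod 4), so (2,-3,4)→(2,1,3)
reduced (well bottom): (2,1,3) with a≤c, −a<b≤a
well minimum = a = 2

2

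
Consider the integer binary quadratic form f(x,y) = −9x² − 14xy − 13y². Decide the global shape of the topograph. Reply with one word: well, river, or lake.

D = b²−4ac = (-14)² − 4·(-9)·(-13) = -272
D < 0 ⇒ definite ⇒ every region one sign ⇒ single well

well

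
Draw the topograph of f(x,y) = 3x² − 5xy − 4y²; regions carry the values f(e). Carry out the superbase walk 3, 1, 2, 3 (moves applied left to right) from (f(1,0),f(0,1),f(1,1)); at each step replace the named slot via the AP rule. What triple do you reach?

start (3,-4,-6) = (f(1,0),f(0,1),f(1,1))
replace slot 3: 2·(3+(-4)) − (-6) = 4 → (3,-4,4)
replace slot 1: 2·((-4)+4) − 3 = -3 → (-3,-4,4)
replace slot 2: 2·((-3)+4) − (-4) = 6 → (-3,6,4)
replace slot 3: 2·((-3)+6) − 4 = 2 → (-3,6,2)

-3,6,2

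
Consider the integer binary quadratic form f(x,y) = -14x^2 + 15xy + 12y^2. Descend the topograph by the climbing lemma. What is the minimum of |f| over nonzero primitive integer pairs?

river: ρ → (12,9,-17)
river: ρ → (-17,25,4)
river: ρ → (4,23,-23)
river: ρ → (-23,23,4)
river: ρ → (4,25,-17)
river: ρ → (-17,9,12)
river: ρ → (12,15,-14)
river: ρ → (-14,13,13)
river: ρ → (13,13,-14)
river: ρ → (-14,15,12)
closes: descent 0, river 10
min |a| on river = 4

4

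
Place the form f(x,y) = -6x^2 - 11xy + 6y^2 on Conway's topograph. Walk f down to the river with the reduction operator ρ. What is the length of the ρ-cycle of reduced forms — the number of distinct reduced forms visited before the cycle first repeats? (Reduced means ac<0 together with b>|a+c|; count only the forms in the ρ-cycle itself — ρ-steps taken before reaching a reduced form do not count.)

D = 265, ⌊√D⌋ = 16
descent: ρ → (6,11,-6)  [lands on river]
river: ρ → (-6,13,4)
river: ρ → (4,11,-9)
river: ρ → (-9,7,6)
river: ρ → (6,5,-10)
river: ρ → (-10,15,1)
river: ρ → (1,15,-10)
river: ρ → (-10,5,6)
river: ρ → (6,7,-9)
river: ρ → (-9,11,4)
river: ρ → (4,13,-6)
river: ρ → (-6,11,6)
river: ρ → (6,13,-4)
river: ρ → (-4,11,9)
river: ρ → (9,7,-6)
river: ρ → (-6,5,10)
river: ρ → (10,15,-1)
river: ρ → (-1,15,10)
river: ρ → (10,5,-6)
river: ρ → (-6,7,9)
river: ρ → (9,11,-4)
river: ρ → (-4,13,6)
ρ-cycle length = 22 (tail of 1 descent step not counted)

22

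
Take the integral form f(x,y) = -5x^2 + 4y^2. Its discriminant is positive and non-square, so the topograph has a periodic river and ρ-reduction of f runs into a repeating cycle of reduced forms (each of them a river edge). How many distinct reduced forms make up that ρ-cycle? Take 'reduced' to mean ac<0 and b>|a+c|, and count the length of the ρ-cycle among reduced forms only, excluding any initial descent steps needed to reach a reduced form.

D = 80, ⌊√D⌋ = 8
descent: ρ → (4,8,-1)  [lands on river]
river: ρ → (-1,8,4)
ρ-cycle length = 2 (tail of 1 descent step not counted)

2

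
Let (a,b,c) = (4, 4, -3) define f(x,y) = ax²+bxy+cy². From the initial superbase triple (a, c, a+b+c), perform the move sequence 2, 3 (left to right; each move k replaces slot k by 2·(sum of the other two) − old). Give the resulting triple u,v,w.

start (4,-3,5) = (f(1,0),f(0,1),f(1,1))
replace slot 2: 2·(4+5) − (-3) = 21 → (4,21,5)
replace slot 3: 2·(4+21) − 5 = 45 → (4,21,45)

4,21,45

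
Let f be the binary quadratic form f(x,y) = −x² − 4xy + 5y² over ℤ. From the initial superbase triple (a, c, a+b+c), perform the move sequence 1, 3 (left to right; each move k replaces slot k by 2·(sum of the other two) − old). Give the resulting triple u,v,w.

start (-1,5,0) = (f(1,0),f(0,1),f(1,1))
replace slot 1: 2·(5+0) − (-1) = 11 → (11,5,0)
replace slot 3: 2·(11+5) − 0 = 32 → (11,5,32)

11,5,32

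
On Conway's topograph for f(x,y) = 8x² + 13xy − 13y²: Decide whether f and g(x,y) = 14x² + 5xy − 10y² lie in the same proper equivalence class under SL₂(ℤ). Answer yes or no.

D₁ = 585, D₂ = 585
river cycle of f (length 10): (-13, 13, 8), (8, 19, -7), (-7, 23, 2), (2, 21, -18), (-18, 15, 5), (5, 15, -18), (-18, 21, 2), (2, 23, -7), (-7, 19, 8), (8, 13, -13)
river cycle of g (length 12): (-10, 15, 9), (9, 21, -4), (-4, 19, 14), (14, 9, -9), (-9, 9, 14), (14, 19, -4), (-4, 21, 9), (9, 15, -10), (-10, 5, 14), (14, 23, -1), … (2 more)
cycles differ ⇒ inequivalent

no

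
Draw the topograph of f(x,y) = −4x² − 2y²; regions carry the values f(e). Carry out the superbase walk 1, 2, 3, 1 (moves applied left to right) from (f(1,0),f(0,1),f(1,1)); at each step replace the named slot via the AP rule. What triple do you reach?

start (-4,-2,-6) = (f(1,0),f(0,1),f(1,1))
replace slot 1: 2·((-2)+(-6)) − (-4) = -12 → (-12,-2,-6)
replace slot 2: 2·((-12)+(-6)) − (-2) = -34 → (-12,-34,-6)
replace slot 3: 2·((-12)+(-34)) − (-6) = -86 → (-12,-34,-86)
replace slot 1: 2·((-34)+(-86)) − (-12) = -228 → (-228,-34,-86)

-228,-34,-86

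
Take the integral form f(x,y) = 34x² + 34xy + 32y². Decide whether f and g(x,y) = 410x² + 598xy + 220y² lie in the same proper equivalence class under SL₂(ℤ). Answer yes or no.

D₁ = -3196, D₂ = -3196
f: flip: (34,34,32)→(32,-34,34)
f: translate: b→30 (≡-34 mod 64), so (32,-34,34)→(32,30,32)
f: reduced (well bottom): (32,30,32) with a≤c, −a<b≤a
g: translate: b→-222 (≡598 mod 820), so (410,598,220)→(410,-222,32)
g: flip: (410,-222,32)→(32,222,410)
g: translate: b→30 (≡222 mod 64), so (32,222,410)→(32,30,32)
g: reduced (well bottom): (32,30,32) with a≤c, −a<b≤a
reduced forms (32, 30, 32) vs (32, 30, 32) ⇒ equivalent

yes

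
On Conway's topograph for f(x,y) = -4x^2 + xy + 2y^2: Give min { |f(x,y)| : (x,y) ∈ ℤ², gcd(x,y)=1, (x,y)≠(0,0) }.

descent: ρ → (2,3,-3)  [lands on river]
river: ρ → (-3,3,2)
river: ρ → (2,5,-1)
river: ρ → (-1,5,2)
closes: descent 1, river 4
min |a| on river = 1

1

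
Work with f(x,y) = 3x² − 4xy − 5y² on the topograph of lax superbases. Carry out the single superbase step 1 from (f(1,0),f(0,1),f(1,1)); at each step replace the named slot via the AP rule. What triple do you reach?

start (3,-5,-6) = (f(1,0),f(0,1),f(1,1))
replace slot 1: 2·((-5)+(-6)) − 3 = -25 → (-25,-5,-6)

-25,-5,-6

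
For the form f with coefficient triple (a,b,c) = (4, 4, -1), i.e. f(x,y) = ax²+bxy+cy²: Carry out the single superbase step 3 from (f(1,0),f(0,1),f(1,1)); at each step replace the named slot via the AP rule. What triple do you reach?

start (4,-1,7) = (f(1,0),f(0,1),f(1,1))
replace slot 3: 2·(4+(-1)) − 7 = -1 → (4,-1,-1)

4,-1,-1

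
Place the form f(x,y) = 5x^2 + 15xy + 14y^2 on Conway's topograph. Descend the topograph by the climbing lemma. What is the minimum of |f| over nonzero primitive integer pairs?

translate: b→5 (≡15 mod 10), so (5,15,14)→(5,5,4)
flip: (5,5,4)→(4,-5,5)
translate: b→3 (≡-5 mod 8), so (4,-5,5)→(4,3,4)
reduced (well bottom): (4,3,4) with a≤c, −a<b≤a
well minimum = a = 4

4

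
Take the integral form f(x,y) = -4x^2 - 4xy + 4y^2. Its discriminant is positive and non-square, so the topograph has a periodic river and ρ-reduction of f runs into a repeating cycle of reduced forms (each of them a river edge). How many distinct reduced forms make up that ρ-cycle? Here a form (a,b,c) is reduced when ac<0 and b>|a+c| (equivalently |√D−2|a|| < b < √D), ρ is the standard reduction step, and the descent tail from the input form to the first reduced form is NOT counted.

D = 80, ⌊√D⌋ = 8
descent: ρ → (4,4,-4)  [lands on river]
river: ρ → (-4,4,4)
ρ-cycle length = 2 (tail of 1 descent step not counted)

2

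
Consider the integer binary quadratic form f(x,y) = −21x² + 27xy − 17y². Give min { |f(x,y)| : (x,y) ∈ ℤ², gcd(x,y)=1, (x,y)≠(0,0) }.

translate: b→15 (≡-27 mod 42), so (21,-27,17)→(21,15,11)
flip: (21,15,11)→(11,-15,21)
translate: b→7 (≡-15 mod 22), so (11,-15,21)→(11,7,17)
reduced (well bottom): (11,7,17) with a≤c, −a<b≤a
well minimum |f| = |-11| = 11 (negative-definite)

11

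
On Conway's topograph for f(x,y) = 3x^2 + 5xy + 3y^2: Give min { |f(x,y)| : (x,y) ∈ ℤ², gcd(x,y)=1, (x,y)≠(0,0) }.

translate: b→-1 (≡5 mod 6), so (3,5,3)→(3,-1,1)
flip: (3,-1,1)→(1,1,3)
reduced (well bottom): (1,1,3) with a≤c, −a<b≤a
well minimum = a = 1

1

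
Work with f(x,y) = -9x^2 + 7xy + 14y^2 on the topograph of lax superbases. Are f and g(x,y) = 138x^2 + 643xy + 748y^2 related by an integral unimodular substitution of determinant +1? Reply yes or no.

D₁ = 553, D₂ = 553
river cycle of f (length 26): (14, 21, -2), (-2, 23, 3), (3, 19, -16), (-16, 13, 6), (6, 23, -1), (-1, 23, 6), (6, 13, -16), (-16, 19, 3), (3, 23, -2), (-2, 21, 14), … (16 more)
river cycle of g (length 26): (14, 21, -2), (-2, 23, 3), (3, 19, -16), (-16, 13, 6), (6, 23, -1), (-1, 23, 6), (6, 13, -16), (-16, 19, 3), (3, 23, -2), (-2, 21, 14), … (16 more)
cycles coincide ⇒ equivalent

yes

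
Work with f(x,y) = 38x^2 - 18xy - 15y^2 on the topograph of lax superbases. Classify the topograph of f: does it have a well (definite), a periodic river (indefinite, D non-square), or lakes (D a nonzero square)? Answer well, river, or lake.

D = b²−4ac = (-18)² − 4·38·(-15) = 2604
D > 0 non-square ⇒ indefinite ⇒ periodic river

river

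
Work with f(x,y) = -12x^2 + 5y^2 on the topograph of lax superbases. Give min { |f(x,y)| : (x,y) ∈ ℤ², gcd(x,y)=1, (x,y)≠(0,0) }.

descent: ρ → (5,10,-7)  [lands on river]
river: ρ → (-7,4,8)
river: ρ → (8,12,-3)
river: ρ → (-3,12,8)
river: ρ → (8,4,-7)
river: ρ → (-7,10,5)
closes: descent 1, river 6
min |a| on river = 3

3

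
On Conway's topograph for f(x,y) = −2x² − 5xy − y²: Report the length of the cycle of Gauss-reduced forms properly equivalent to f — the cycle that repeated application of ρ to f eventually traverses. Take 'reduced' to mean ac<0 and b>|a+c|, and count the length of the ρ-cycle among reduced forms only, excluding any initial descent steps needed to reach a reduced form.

D = 17, ⌊√D⌋ = 4
descent: ρ → (-1,3,2)  [lands on river]
river: ρ → (2,1,-2)
river: ρ → (-2,3,1)
river: ρ → (1,3,-2)
river: ρ → (-2,1,2)
river: ρ → (2,3,-1)
ρ-cycle length = 6 (tail of 1 descent step not counted)

6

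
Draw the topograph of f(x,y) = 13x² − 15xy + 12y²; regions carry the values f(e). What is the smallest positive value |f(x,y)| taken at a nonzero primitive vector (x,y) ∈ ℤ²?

translate: b→11 (≡-15 mod 26), so (13,-15,12)→(13,11,10)
flip: (13,11,10)→(10,-11,13)
translate: b→9 (≡-11 mod 20), so (10,-11,13)→(10,9,12)
reduced (well bottom): (10,9,12) with a≤c, −a<b≤a
well minimum = a = 10

10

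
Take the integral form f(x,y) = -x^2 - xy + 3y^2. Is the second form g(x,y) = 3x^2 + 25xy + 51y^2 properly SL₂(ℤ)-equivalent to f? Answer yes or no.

D₁ = 13, D₂ = 13
river cycle of f (length 2): (-1, 3, 1), (1, 3, -1)
river cycle of g (length 2): (-1, 3, 1), (1, 3, -1)
cycles coincide ⇒ equivalent

yes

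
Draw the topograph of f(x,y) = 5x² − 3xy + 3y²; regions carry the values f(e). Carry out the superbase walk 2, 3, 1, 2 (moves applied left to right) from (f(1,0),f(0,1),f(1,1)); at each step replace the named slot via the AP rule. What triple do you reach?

start (5,3,5) = (f(1,0),f(0,1),f(1,1))
replace slot 2: 2·(5+5) − 3 = 17 → (5,17,5)
replace slot 3: 2·(5+17) − 5 = 39 → (5,17,39)
replace slot 1: 2·(17+39) − 5 = 107 → (107,17,39)
replace slot 2: 2·(107+39) − 17 = 275 → (107,275,39)

107,275,39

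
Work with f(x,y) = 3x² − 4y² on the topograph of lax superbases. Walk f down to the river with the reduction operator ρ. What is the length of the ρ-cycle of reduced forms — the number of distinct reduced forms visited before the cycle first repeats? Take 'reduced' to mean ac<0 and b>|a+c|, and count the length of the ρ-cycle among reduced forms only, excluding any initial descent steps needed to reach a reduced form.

D = 48, ⌊√D⌋ = 6
descent: ρ → (-4,0,3)
descent: ρ → (3,6,-1)  [lands on river]
river: ρ → (-1,6,3)
ρ-cycle length = 2 (tail of 2 descent steps not counted)

2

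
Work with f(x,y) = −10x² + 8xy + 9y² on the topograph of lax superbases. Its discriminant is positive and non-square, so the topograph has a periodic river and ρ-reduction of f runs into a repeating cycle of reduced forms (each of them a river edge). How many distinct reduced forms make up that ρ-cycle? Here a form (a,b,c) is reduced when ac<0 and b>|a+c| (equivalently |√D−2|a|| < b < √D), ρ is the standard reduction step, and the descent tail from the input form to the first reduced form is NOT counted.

D = 424, ⌊√D⌋ = 20
river: ρ → (9,10,-9)
river: ρ → (-9,8,10)
river: ρ → (10,12,-7)
river: ρ → (-7,16,6)
river: ρ → (6,20,-1)
river: ρ → (-1,20,6)
river: ρ → (6,16,-7)
river: ρ → (-7,12,10)
river: ρ → (10,8,-9)
river: ρ → (-9,10,9)
river: ρ → (9,8,-10)
river: ρ → (-10,12,7)
river: ρ → (7,16,-6)
river: ρ → (-6,20,1)
river: ρ → (1,20,-6)
river: ρ → (-6,16,7)
river: ρ → (7,12,-10)
river: ρ → (-10,8,9)
ρ-cycle length = 18 (tail of 0 descent steps not counted)

18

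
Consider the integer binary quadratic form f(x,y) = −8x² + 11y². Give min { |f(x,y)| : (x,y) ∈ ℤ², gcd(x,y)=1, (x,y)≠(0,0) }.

descent: ρ → (11,0,-8)
descent: ρ → (-8,16,3)  [lands on river]
river: ρ → (3,14,-13)
river: ρ → (-13,12,4)
river: ρ → (4,12,-13)
river: ρ → (-13,14,3)
river: ρ → (3,16,-8)
closes: descent 2, river 6
min |a| on river = 3

3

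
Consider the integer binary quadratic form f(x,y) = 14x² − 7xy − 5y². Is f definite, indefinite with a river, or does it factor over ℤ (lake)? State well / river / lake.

D = b²−4ac = (-7)² − 4·14·(-5) = 329
D > 0 non-square ⇒ indefinite ⇒ periodic river

river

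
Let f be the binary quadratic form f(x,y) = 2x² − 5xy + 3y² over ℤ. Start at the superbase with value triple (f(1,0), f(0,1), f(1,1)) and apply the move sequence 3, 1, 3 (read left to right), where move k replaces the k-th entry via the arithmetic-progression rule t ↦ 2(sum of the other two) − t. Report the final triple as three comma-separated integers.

start (2,3,0) = (f(1,0),f(0,1),f(1,1))
replace slot 3: 2·(2+3) − 0 = 10 → (2,3,10)
replace slot 1: 2·(3+10) − 2 = 24 → (24,3,10)
replace slot 3: 2·(24+3) − 10 = 44 → (24,3,44)

24,3,44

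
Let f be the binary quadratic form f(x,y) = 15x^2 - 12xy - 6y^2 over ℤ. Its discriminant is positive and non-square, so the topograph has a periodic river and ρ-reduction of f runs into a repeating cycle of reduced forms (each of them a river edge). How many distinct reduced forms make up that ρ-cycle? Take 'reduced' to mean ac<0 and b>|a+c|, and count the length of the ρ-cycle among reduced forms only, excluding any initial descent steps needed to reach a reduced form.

D = 504, ⌊√D⌋ = 22
descent: ρ → (-6,12,15)  [lands on river]
river: ρ → (15,18,-3)
river: ρ → (-3,18,15)
river: ρ → (15,12,-6)
ρ-cycle length = 4 (tail of 1 descent step not counted)

4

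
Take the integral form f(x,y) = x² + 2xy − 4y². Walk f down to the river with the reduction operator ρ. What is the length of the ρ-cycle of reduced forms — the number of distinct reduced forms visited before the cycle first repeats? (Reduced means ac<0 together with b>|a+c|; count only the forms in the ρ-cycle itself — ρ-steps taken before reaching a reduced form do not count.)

D = 20, ⌊√D⌋ = 4
descent: ρ → (-4,-2,1)
descent: ρ → (1,4,-1)  [lands on river]
river: ρ → (-1,4,1)
ρ-cycle length = 2 (tail of 2 descent steps not counted)

2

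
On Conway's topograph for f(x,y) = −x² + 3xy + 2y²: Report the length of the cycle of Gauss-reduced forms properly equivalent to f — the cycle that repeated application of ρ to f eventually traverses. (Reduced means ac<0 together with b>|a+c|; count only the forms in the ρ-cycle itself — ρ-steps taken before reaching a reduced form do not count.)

D = 17, ⌊√D⌋ = 4
river: ρ → (2,1,-2)
river: ρ → (-2,3,1)
river: ρ → (1,3,-2)
river: ρ → (-2,1,2)
river: ρ → (2,3,-1)
river: ρ → (-1,3,2)
ρ-cycle length = 6 (tail of 0 descent steps not counted)

6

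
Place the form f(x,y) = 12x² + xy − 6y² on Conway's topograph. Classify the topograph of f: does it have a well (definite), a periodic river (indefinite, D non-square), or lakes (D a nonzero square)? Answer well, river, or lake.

D = b²−4ac = 1² − 4·12·(-6) = 289
D = 17² is a perfect square ⇒ form factors over ℤ ⇒ lakes

lake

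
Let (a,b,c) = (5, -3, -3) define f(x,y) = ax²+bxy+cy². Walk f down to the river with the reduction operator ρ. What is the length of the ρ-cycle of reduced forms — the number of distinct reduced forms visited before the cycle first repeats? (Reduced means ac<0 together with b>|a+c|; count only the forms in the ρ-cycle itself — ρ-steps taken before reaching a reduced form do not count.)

D = 69, ⌊√D⌋ = 8
descent: ρ → (-3,3,5)  [lands on river]
river: ρ → (5,7,-1)
river: ρ → (-1,7,5)
river: ρ → (5,3,-3)
ρ-cycle length = 4 (tail of 1 descent step not counted)

4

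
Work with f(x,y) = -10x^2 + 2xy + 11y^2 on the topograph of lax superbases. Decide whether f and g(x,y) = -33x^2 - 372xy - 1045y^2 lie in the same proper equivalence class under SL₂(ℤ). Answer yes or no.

D₁ = 444, D₂ = 444
river cycle of f (length 6): (11, 20, -1), (-1, 20, 11), (11, 2, -10), (-10, 18, 3), (3, 18, -10), (-10, 2, 11)
river cycle of g (length 6): (-1, 20, 11), (11, 2, -10), (-10, 18, 3), (3, 18, -10), (-10, 2, 11), (11, 20, -1)
cycles coincide ⇒ equivalent

yes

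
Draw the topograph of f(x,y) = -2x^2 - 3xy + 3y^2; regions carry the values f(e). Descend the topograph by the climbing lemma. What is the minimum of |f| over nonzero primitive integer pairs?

descent: ρ → (3,3,-2)  [lands on river]
river: ρ → (-2,5,1)
river: ρ → (1,5,-2)
river: ρ → (-2,3,3)
closes: descent 1, river 4
min |a| on river = 1

1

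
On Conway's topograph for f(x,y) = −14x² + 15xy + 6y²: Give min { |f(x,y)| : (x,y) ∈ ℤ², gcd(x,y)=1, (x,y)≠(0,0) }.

river: ρ → (6,21,-5)
river: ρ → (-5,19,10)
river: ρ → (10,21,-3)
river: ρ → (-3,21,10)
river: ρ → (10,19,-5)
river: ρ → (-5,21,6)
river: ρ → (6,15,-14)
river: ρ → (-14,13,7)
river: ρ → (7,15,-12)
river: ρ → (-12,9,10)
river: ρ → (10,11,-11)
river: ρ → (-11,11,10)
river: ρ → (10,9,-12)
river: ρ → (-12,15,7)
river: ρ → (7,13,-14)
river: ρ → (-14,15,6)
closes: descent 0, river 16
min |a| on river = 3

3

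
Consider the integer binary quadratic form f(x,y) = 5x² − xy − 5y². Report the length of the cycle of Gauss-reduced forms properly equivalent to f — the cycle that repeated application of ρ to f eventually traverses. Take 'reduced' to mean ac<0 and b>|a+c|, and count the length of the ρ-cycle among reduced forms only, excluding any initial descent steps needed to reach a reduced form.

D = 101, ⌊√D⌋ = 10
descent: ρ → (-5,1,5)  [lands on river]
river: ρ → (5,9,-1)
river: ρ → (-1,9,5)
river: ρ → (5,1,-5)
river: ρ → (-5,9,1)
river: ρ → (1,9,-5)
ρ-cycle length = 6 (tail of 1 descent step not counted)

6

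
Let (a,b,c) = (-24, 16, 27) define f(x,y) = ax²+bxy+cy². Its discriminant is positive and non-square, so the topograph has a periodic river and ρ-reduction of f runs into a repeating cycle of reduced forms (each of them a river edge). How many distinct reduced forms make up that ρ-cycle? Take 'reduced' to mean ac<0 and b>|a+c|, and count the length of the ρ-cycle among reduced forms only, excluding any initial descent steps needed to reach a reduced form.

D = 2848, ⌊√D⌋ = 53
river: ρ → (27,38,-13)
river: ρ → (-13,40,24)
river: ρ → (24,8,-29)
river: ρ → (-29,50,3)
river: ρ → (3,52,-12)
river: ρ → (-12,44,19)
river: ρ → (19,32,-24)
river: ρ → (-24,16,27)
ρ-cycle length = 8 (tail of 0 descent steps not counted)

8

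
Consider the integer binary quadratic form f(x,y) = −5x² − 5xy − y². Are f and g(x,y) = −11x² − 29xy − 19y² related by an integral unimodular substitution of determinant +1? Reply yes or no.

D₁ = 5, D₂ = 5
river cycle of f (length 2): (-1, 1, 1), (1, 1, -1)
river cycle of g (length 2): (-1, 1, 1), (1, 1, -1)
cycles coincide ⇒ equivalent

yes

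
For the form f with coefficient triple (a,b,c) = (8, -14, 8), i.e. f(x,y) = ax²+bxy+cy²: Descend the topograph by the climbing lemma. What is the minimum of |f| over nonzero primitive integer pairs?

translate: b→2 (≡-14 mod 16), so (8,-14,8)→(8,2,2)
flip: (8,2,2)→(2,-2,8)
translate: b→2 (≡-2 mod 4), so (2,-2,8)→(2,2,8)
reduced (well bottom): (2,2,8) with a≤c, −a<b≤a
well minimum = a = 2

2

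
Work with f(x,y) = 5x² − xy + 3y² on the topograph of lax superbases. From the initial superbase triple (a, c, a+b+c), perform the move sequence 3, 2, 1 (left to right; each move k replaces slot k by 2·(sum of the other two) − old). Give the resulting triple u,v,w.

start (5,3,7) = (f(1,0),f(0,1),f(1,1))
replace slot 3: 2·(5+3) − 7 = 9 → (5,3,9)
replace slot 2: 2·(5+9) − 3 = 25 → (5,25,9)
replace slot 1: 2·(25+9) − 5 = 63 → (63,25,9)

63,25,9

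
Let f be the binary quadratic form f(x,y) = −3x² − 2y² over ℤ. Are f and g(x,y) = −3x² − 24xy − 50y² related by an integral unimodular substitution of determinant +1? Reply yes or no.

D₁ = -24, D₂ = -24
f is negative-definite; reduce −f:
−f: flip: (3,0,2)→(2,0,3)
−f: reduced (well bottom): (2,0,3) with a≤c, −a<b≤a
flip sign back: reduced form of f is (-2,0,-3)
g is negative-definite; reduce −g:
−g: translate: b→0 (≡24 mod 6), so (3,24,50)→(3,0,2)
−g: flip: (3,0,2)→(2,0,3)
−g: reduced (well bottom): (2,0,3) with a≤c, −a<b≤a
flip sign back: reduced form of g is (-2,0,-3)
reduced forms (-2, 0, -3) vs (-2, 0, -3) ⇒ equivalent

yes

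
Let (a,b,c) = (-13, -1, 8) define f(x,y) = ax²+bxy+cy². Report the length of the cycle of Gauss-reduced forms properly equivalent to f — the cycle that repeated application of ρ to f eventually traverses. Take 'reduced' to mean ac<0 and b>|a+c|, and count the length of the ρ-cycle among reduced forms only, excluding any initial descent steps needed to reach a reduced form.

D = 417, ⌊√D⌋ = 20
descent: ρ → (8,17,-4)  [lands on river]
river: ρ → (-4,15,12)
river: ρ → (12,9,-7)
river: ρ → (-7,19,2)
river: ρ → (2,17,-16)
river: ρ → (-16,15,3)
river: ρ → (3,15,-16)
river: ρ → (-16,17,2)
river: ρ → (2,19,-7)
river: ρ → (-7,9,12)
river: ρ → (12,15,-4)
river: ρ → (-4,17,8)
river: ρ → (8,15,-6)
river: ρ → (-6,9,14)
river: ρ → (14,19,-1)
river: ρ → (-1,19,14)
river: ρ → (14,9,-6)
river: ρ → (-6,15,8)
ρ-cycle length = 18 (tail of 1 descent step not counted)

18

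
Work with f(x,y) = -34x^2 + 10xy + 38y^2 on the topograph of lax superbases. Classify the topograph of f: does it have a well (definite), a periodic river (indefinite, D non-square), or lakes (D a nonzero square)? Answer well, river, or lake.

D = b²−4ac = 10² − 4·(-34)·38 = 5268
D > 0 non-square ⇒ indefinite ⇒ periodic river

river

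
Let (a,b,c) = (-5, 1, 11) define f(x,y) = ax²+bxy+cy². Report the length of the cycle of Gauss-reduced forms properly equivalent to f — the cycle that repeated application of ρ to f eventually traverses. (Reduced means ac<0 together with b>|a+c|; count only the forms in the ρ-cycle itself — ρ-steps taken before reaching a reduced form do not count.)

D = 221, ⌊√D⌋ = 14
descent: ρ → (11,-1,-5)
descent: ρ → (-5,11,5)  [lands on river]
river: ρ → (5,9,-7)
river: ρ → (-7,5,7)
river: ρ → (7,9,-5)
ρ-cycle length = 4 (tail of 2 descent steps not counted)

4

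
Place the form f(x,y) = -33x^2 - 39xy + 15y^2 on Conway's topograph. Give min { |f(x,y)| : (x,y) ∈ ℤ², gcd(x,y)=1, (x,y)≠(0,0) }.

descent: ρ → (15,39,-33)  [lands on river]
river: ρ → (-33,27,21)
river: ρ → (21,57,-3)
river: ρ → (-3,57,21)
river: ρ → (21,27,-33)
river: ρ → (-33,39,15)
river: ρ → (15,51,-15)
river: ρ → (-15,39,33)
river: ρ → (33,27,-21)
river: ρ → (-21,57,3)
river: ρ → (3,57,-21)
river: ρ → (-21,27,33)
river: ρ → (33,39,-15)
river: ρ → (-15,51,15)
closes: descent 1, river 14
min |a| on river = 3

3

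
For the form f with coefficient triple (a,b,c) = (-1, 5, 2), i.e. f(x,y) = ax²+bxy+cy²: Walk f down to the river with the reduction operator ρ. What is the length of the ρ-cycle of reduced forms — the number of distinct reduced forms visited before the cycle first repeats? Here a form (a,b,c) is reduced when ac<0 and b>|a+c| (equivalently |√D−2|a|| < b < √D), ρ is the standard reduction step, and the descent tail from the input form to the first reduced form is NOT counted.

D = 33, ⌊√D⌋ = 5
river: ρ → (2,3,-3)
river: ρ → (-3,3,2)
river: ρ → (2,5,-1)
river: ρ → (-1,5,2)
ρ-cycle length = 4 (tail of 0 descent steps not counted)

4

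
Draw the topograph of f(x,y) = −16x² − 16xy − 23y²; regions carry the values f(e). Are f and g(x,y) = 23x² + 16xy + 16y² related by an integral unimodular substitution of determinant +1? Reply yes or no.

D₁ = -1216, D₂ = -1216
f is negative-definite; reduce −f:
−f: reduced (well bottom): (16,16,23) with a≤c, −a<b≤a
flip sign back: reduced form of f is (-16,-16,-23)
g: flip: (23,16,16)→(16,-16,23)
g: translate: b→16 (≡-16 mod 32), so (16,-16,23)→(16,16,23)
g: reduced (well bottom): (16,16,23) with a≤c, −a<b≤a
reduced forms (-16, -16, -23) vs (16, 16, 23) ⇒ inequivalent

no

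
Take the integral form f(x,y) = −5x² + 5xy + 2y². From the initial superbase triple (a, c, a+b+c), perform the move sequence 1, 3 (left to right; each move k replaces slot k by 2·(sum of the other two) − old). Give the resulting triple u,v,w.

start (-5,2,2) = (f(1,0),f(0,1),f(1,1))
replace slot 1: 2·(2+2) − (-5) = 13 → (13,2,2)
replace slot 3: 2·(13+2) − 2 = 28 → (13,2,28)

13,2,28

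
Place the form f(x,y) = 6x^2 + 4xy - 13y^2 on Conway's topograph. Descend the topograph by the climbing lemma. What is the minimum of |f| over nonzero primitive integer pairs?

descent: ρ → (-13,-4,6)
descent: ρ → (6,16,-3)  [lands on river]
river: ρ → (-3,14,11)
river: ρ → (11,8,-6)
river: ρ → (-6,16,3)
river: ρ → (3,14,-11)
river: ρ → (-11,8,6)
closes: descent 2, river 6
min |a| on river = 3

3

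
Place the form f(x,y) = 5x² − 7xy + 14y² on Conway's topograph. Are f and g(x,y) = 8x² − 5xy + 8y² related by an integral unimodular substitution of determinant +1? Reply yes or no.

D₁ = -231, D₂ = -231
f: translate: b→3 (≡-7 mod 10), so (5,-7,14)→(5,3,12)
f: reduced (well bottom): (5,3,12) with a≤c, −a<b≤a
g: flip: (8,-5,8)→(8,5,8)
g: reduced (well bottom): (8,5,8) with a≤c, −a<b≤a
reduced forms (5, 3, 12) vs (8, 5, 8) ⇒ inequivalent

no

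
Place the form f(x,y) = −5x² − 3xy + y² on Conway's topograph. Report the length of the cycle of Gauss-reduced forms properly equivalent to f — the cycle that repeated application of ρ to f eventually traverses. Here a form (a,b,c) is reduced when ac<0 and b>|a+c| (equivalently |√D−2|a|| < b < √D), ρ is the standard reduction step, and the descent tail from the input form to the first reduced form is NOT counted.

D = 29, ⌊√D⌋ = 5
descent: ρ → (1,5,-1)  [lands on river]
river: ρ → (-1,5,1)
ρ-cycle length = 2 (tail of 1 descent step not counted)

2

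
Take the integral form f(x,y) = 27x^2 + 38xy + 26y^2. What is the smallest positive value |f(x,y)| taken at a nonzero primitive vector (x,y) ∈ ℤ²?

translate: b→-16 (≡38 mod 54), so (27,38,26)→(27,-16,15)
flip: (27,-16,15)→(15,16,27)
translate: b→-14 (≡16 mod 30), so (15,16,27)→(15,-14,26)
reduced (well bottom): (15,-14,26) with a≤c, −a<b≤a
well minimum = a = 15

15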